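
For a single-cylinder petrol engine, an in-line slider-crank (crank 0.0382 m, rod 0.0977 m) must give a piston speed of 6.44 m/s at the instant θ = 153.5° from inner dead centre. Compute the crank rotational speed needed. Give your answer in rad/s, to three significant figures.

For an in-line slider-crank, |v_piston| = rω|sinθ|·[1 + r cosθ/√(L² − r² sin²θ)].
With r = 0.0382 m, L = 0.0977 m, θ = 153.5°: the bracketed kinematic factor |dx/dθ| = 0.010988 m.
ω = v/|dx/dθ| = 6.44/0.010988 = 586.11 rad/s.

586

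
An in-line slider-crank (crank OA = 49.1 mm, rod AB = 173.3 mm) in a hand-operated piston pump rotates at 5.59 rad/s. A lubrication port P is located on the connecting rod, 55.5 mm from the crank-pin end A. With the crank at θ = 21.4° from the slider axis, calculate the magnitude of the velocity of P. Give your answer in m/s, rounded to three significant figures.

ω = 5.59 rad/s.  Crank-pin speed |V_A| = rω = 0.27447 m/s, perpendicular to OA.
Rod angle: sinφ = −(r/L) sinθ ⇒ φ = -5.934°; ω_rod = −rω cosθ/√(L²−r²sin²θ) = -1.4825 rad/s.
V_P = V_A + ω_rod × AP, with AP = 0.0555 m along the rod.
Components: V_Px = −rω sinθ − a·ω_rod·sinφ = -0.10865 m/s;  V_Py = rω cosθ + a·ω_rod·cosφ = +0.17371 m/s.
|V_P| = √(V_Px² + V_Py²) = 0.20489 m/s.

0.205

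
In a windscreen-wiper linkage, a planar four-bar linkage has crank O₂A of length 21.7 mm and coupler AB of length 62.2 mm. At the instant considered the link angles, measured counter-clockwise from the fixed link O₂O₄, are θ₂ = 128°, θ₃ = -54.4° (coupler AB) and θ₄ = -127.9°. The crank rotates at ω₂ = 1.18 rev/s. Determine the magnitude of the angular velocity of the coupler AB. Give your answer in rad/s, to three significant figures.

2.62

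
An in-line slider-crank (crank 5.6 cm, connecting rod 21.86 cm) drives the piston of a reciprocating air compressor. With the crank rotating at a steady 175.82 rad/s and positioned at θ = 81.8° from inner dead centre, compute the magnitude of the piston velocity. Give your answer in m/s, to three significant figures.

10.1

ω = 175.8 rad/s
For an in-line slider-crank, x = r cosθ + √(L² − r² sin²θ), so v = −rω sinθ·[1 + r cosθ/√(L² − r² sin²θ)].
With r = 0.056 m, L = 0.2186 m, θ = 81.8°: √(L² − r² sin²θ) = 0.21146 m.
v = −0.056·175.8·0.98978·[1 + 0.056·0.14263/0.21146] = -10.113 m/s.
|v| = 10.113 m/s.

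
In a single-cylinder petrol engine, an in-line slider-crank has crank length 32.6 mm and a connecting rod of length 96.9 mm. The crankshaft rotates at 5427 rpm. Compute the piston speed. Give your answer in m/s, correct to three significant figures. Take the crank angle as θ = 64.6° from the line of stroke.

19.3

ω = 2π·5427/60 = 568.3 rad/s
For an in-line slider-crank, x = r cosθ + √(L² − r² sin²θ), so v = −rω sinθ·[1 + r cosθ/√(L² − r² sin²θ)].
With r = 0.0326 m, L = 0.0969 m, θ = 64.6°: √(L² − r² sin²θ) = 0.092317 m.
v = −0.0326·568.3·0.90334·[1 + 0.0326·0.42894/0.092317] = -19.271 m/s.
|v| = 19.271 m/s.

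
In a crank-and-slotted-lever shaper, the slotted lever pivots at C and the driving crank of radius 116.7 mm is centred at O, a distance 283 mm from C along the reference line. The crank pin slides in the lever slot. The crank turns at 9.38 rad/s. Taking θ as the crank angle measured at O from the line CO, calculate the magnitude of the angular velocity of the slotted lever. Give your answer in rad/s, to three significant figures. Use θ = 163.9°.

5.62

ω = 9.38 rad/s
Crank pin A relative to C: A = (d + r cosθ, r sinθ); lever angle φ = atan2(r sinθ, d + r cosθ).
Differentiating tanφ: φ̇ = rω(d cosθ + r)/(d² + r² + 2dr cosθ).
d² + r² + 2dr cosθ = |CA|² = 0.0302463 m²;  d cosθ + r = -0.1552 m.
|ω_lever| = |0.1167·9.38·-0.1552| / 0.0302463 = 5.6169 rad/s.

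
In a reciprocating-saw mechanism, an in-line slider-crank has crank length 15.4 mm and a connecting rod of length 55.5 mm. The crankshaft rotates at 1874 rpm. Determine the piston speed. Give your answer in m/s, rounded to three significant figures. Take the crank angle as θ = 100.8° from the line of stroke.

2.81

ω = 2π·1874/60 = 196.2 rad/s
For an in-line slider-crank, x = r cosθ + √(L² − r² sin²θ), so v = −rω sinθ·[1 + r cosθ/√(L² − r² sin²θ)].
With r = 0.0154 m, L = 0.0555 m, θ = 100.8°: √(L² − r² sin²θ) = 0.053399 m.
v = −0.0154·196.2·0.98229·[1 + 0.0154·-0.18738/0.053399] = -2.8082 m/s.
|v| = 2.8082 m/s.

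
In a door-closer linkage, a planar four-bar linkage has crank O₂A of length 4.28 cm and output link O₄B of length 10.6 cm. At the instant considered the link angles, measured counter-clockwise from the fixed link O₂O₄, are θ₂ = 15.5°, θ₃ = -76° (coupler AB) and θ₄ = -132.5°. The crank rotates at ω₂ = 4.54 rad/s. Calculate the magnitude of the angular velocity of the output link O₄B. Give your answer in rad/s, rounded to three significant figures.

ω₂ = 4.54 rad/s
Differentiating the loop-closure r₂e^{iθ₂}+r₃e^{iθ₃}=r₁+r₄e^{iθ₄} gives r₂ω₂e^{iθ₂}+r₃ω₃e^{iθ₃}=r₄ω₄e^{iθ₄}.
Eliminating the other unknown: ω₄ = r₂ω₂ sin(θ₂−θ₃) / [r₄ sin(θ₄−θ₃)].
Numerator sine = +0.99966; denominator sine = -0.83389.
Result = 0.0428·4.54·(+0.99966) / (0.106·(-0.83389)) = -2.1975 rad/s; magnitude 2.1975 rad/s.

2.20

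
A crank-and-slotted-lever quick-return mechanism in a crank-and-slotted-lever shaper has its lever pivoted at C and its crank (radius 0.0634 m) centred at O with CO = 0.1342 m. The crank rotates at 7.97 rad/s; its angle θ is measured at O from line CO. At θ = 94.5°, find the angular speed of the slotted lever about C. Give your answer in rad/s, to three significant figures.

1.29

ω = 7.97 rad/s
Crank pin A relative to C: A = (d + r cosθ, r sinθ); lever angle φ = atan2(r sinθ, d + r cosθ).
Differentiating tanφ: φ̇ = rω(d cosθ + r)/(d² + r² + 2dr cosθ).
d² + r² + 2dr cosθ = |CA|² = 0.0206941 m²;  d cosθ + r = +0.052871 m.
|ω_lever| = |0.0634·7.97·+0.052871| / 0.0206941 = 1.291 rad/s.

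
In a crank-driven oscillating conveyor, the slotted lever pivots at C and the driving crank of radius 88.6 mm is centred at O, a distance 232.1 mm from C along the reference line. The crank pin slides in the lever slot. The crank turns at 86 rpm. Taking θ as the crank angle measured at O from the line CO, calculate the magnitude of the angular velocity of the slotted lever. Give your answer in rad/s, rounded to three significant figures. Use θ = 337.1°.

2.42

ω = 9.006 rad/s (from 86 rpm).
Crank pin A relative to C: A = (d + r cosθ, r sinθ); lever angle φ = atan2(r sinθ, d + r cosθ).
Differentiating tanφ: φ̇ = rω(d cosθ + r)/(d² + r² + 2dr cosθ).
d² + r² + 2dr cosθ = |CA|² = 0.099607 m²;  d cosθ + r = +0.30241 m.
|ω_lever| = |0.0886·9.006·+0.30241| / 0.099607 = 2.4225 rad/s.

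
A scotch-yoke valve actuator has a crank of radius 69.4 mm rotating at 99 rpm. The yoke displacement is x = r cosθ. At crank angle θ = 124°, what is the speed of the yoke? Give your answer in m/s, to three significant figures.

0.596

ω = 10.37 rad/s (from 99 rpm).
x = r cosθ ⇒ ẋ = −rω sinθ.
|v| = rω|sinθ| = 0.0694·10.37·|sin 124°| = 0.59648 m/s.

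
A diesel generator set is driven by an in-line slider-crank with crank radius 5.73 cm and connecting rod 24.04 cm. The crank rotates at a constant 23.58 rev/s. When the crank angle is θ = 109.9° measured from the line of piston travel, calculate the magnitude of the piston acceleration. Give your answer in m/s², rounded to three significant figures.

663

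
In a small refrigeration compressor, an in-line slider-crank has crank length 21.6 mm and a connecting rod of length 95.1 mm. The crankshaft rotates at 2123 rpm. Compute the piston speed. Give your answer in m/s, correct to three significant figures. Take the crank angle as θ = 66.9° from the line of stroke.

ω = 2π·2123/60 = 222.3 rad/s
For an in-line slider-crank, x = r cosθ + √(L² − r² sin²θ), so v = −rω sinθ·[1 + r cosθ/√(L² − r² sin²θ)].
With r = 0.0216 m, L = 0.0951 m, θ = 66.9°: √(L² − r² sin²θ) = 0.093001 m.
v = −0.0216·222.3·0.91982·[1 + 0.0216·0.39234/0.093001] = -4.8196 m/s.
|v| = 4.8196 m/s.

4.82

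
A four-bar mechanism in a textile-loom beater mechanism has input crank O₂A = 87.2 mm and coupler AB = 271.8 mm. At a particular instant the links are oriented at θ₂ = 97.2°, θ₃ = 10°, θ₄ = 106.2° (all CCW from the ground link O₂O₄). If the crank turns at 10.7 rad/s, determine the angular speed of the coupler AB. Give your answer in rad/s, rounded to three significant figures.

0.540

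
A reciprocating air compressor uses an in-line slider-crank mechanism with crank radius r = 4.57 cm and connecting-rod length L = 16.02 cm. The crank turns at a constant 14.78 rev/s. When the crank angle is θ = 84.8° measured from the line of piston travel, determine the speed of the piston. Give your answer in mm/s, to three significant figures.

4340

ω = 2π·14.8 = 92.87 rad/s
For an in-line slider-crank, x = r cosθ + √(L² − r² sin²θ), so v = −rω sinθ·[1 + r cosθ/√(L² − r² sin²θ)].
With r = 0.0457 m, L = 0.1602 m, θ = 84.8°: √(L² − r² sin²θ) = 0.1536 m.
v = −0.0457·92.87·0.99588·[1 + 0.0457·0.09063/0.1536] = -4.3405 m/s.
|v| = 4.3405 m/s = 4340.5 mm/s.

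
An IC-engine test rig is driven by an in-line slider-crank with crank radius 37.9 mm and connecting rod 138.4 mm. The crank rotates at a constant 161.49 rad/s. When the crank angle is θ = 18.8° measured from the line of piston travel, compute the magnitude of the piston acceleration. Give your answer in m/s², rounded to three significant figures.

ω = 161.5 rad/s
x(θ) = r cosθ + √(L² − r² sin²θ); with ω constant, a = ω²·d²x/dθ².
d²x/dθ² = −r cosθ − r²(cos2θ)/√u − r⁴ sin²2θ/(4u^{3/2}),  u = L² − r² sin²θ = 0.0190054 m².
Substituting r = 0.0379 m, L = 0.1384 m, θ = 18.8°: d²x/dθ² = -0.044206 m.
a = ω²·d²x/dθ² = (161.5)²·(-0.044206) = -1152.9 m/s²;  |a| = 1152.9 m/s².

1150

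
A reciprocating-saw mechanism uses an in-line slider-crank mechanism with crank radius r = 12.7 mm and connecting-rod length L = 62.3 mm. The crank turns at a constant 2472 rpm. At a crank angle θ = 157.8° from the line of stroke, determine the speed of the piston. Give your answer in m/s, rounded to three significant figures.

ω = 2π·2472/60 = 258.9 rad/s
For an in-line slider-crank, x = r cosθ + √(L² − r² sin²θ), so v = −rω sinθ·[1 + r cosθ/√(L² − r² sin²θ)].
With r = 0.0127 m, L = 0.0623 m, θ = 157.8°: √(L² − r² sin²θ) = 0.062115 m.
v = −0.0127·258.9·0.37784·[1 + 0.0127·-0.92587/0.062115] = -1.007 m/s.
|v| = 1.007 m/s.

1.01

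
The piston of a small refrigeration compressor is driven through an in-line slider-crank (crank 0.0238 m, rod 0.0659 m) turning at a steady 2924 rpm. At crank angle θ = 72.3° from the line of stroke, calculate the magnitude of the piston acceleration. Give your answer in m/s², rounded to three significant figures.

10.5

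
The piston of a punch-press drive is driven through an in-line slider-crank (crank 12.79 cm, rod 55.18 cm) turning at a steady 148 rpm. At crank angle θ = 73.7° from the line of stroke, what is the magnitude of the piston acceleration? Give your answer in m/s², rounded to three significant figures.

2.50

ω = 2π·148/60 = 15.5 rad/s
x(θ) = r cosθ + √(L² − r² sin²θ); with ω constant, a = ω²·d²x/dθ².
d²x/dθ² = −r cosθ − r²(cos2θ)/√u − r⁴ sin²2θ/(4u^{3/2}),  u = L² − r² sin²θ = 0.289413 m².
Substituting r = 0.1279 m, L = 0.5518 m, θ = 73.7°: d²x/dθ² = -0.010405 m.
a = ω²·d²x/dθ² = (15.5)²·(-0.010405) = -2.4993 m/s²;  |a| = 2.4993 m/s².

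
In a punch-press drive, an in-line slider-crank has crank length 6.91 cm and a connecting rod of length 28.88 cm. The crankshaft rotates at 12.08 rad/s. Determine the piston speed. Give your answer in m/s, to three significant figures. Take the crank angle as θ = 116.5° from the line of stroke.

ω = 12.08 rad/s
For an in-line slider-crank, x = r cosθ + √(L² − r² sin²θ), so v = −rω sinθ·[1 + r cosθ/√(L² − r² sin²θ)].
With r = 0.0691 m, L = 0.2888 m, θ = 116.5°: √(L² − r² sin²θ) = 0.2821 m.
v = −0.0691·12.08·0.89493·[1 + 0.0691·-0.44620/0.2821] = -0.66538 m/s.
|v| = 0.66538 m/s.

0.665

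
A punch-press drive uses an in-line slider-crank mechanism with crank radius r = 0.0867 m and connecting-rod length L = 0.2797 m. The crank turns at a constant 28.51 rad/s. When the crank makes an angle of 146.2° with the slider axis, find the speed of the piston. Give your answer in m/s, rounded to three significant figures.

1.02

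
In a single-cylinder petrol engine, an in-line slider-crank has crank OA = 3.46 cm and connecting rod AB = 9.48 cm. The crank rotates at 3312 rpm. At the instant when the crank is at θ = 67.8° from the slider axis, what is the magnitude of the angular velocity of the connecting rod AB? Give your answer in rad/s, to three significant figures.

50.8

ω = 346.8 rad/s (converted from 3312 rpm).
The rod makes angle φ with the slider axis where L sinφ = r sinθ; differentiating, L cosφ·φ̇ = r ω cosθ.
L cosφ = √(L² − r² sin²θ) = 0.089223 m.
|ω_rod| = r ω |cosθ| / √(L² − r² sin²θ) = 0.0346·346.8·0.37784/0.089223 = 50.819 rad/s.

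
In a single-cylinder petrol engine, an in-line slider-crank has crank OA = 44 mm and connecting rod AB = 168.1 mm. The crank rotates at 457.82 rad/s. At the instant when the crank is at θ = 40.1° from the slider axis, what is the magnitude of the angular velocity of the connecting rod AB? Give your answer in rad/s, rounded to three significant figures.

ω = 457.8 rad/s
The rod makes angle φ with the slider axis where L sinφ = r sinθ; differentiating, L cosφ·φ̇ = r ω cosθ.
L cosφ = √(L² − r² sin²θ) = 0.16569 m.
|ω_rod| = r ω |cosθ| / √(L² − r² sin²θ) = 0.044·457.8·0.76492/0.16569 = 92.995 rad/s.

93.0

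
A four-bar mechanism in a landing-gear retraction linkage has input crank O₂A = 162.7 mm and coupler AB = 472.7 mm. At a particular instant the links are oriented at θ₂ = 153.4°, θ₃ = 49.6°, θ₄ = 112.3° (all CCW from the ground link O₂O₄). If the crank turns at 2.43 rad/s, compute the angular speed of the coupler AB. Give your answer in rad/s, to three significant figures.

0.619

ω₂ = 2.43 rad/s
Differentiating the loop-closure r₂e^{iθ₂}+r₃e^{iθ₃}=r₁+r₄e^{iθ₄} gives r₂ω₂e^{iθ₂}+r₃ω₃e^{iθ₃}=r₄ω₄e^{iθ₄}.
Eliminating the other unknown: ω₃ = r₂ω₂ sin(θ₄−θ₂) / [r₃ sin(θ₃−θ₄)].
Numerator sine = -0.65738; denominator sine = -0.88862.
Result = 0.1627·2.43·(-0.65738) / (0.4727·(-0.88862)) = +0.61874 rad/s; magnitude 0.61874 rad/s.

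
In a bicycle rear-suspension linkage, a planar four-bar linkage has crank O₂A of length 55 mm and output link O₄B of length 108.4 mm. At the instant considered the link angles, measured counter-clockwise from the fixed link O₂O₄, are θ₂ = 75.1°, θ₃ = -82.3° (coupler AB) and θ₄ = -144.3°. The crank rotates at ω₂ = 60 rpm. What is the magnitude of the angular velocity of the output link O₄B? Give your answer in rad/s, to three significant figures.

ω₂ = 6.283 rad/s (from 60 rpm).
Differentiating the loop-closure r₂e^{iθ₂}+r₃e^{iθ₃}=r₁+r₄e^{iθ₄} gives r₂ω₂e^{iθ₂}+r₃ω₃e^{iθ₃}=r₄ω₄e^{iθ₄}.
Eliminating the other unknown: ω₄ = r₂ω₂ sin(θ₂−θ₃) / [r₄ sin(θ₄−θ₃)].
Numerator sine = +0.38430; denominator sine = -0.88295.
Result = 0.055·6.283·(+0.38430) / (0.1084·(-0.88295)) = -1.3875 rad/s; magnitude 1.3875 rad/s.

1.39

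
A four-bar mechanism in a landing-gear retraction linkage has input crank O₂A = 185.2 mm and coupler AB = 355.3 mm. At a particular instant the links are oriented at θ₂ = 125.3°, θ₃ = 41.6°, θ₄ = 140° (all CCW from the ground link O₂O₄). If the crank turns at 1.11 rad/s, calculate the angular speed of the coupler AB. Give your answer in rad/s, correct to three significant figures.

ω₂ = 1.11 rad/s
Differentiating the loop-closure r₂e^{iθ₂}+r₃e^{iθ₃}=r₁+r₄e^{iθ₄} gives r₂ω₂e^{iθ₂}+r₃ω₃e^{iθ₃}=r₄ω₄e^{iθ₄}.
Eliminating the other unknown: ω₃ = r₂ω₂ sin(θ₄−θ₂) / [r₃ sin(θ₃−θ₄)].
Numerator sine = +0.25376; denominator sine = -0.98927.
Result = 0.1852·1.11·(+0.25376) / (0.3553·(-0.98927)) = -0.14841 rad/s; magnitude 0.14841 rad/s.

0.148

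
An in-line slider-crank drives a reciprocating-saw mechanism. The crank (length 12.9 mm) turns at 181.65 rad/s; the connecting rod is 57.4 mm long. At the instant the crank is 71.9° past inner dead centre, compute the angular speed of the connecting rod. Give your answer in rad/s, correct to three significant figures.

13.0

ω = 181.7 rad/s
The rod makes angle φ with the slider axis where L sinφ = r sinθ; differentiating, L cosφ·φ̇ = r ω cosθ.
L cosφ = √(L² − r² sin²θ) = 0.056075 m.
|ω_rod| = r ω |cosθ| / √(L² − r² sin²θ) = 0.0129·181.7·0.31068/0.056075 = 12.983 rad/s.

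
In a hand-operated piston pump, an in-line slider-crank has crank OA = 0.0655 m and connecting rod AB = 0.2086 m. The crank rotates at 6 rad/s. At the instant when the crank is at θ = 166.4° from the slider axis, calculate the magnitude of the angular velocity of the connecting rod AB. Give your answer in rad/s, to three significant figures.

ω = 6 rad/s
The rod makes angle φ with the slider axis where L sinφ = r sinθ; differentiating, L cosφ·φ̇ = r ω cosθ.
L cosφ = √(L² − r² sin²θ) = 0.20803 m.
|ω_rod| = r ω |cosθ| / √(L² − r² sin²θ) = 0.0655·6·0.97196/0.20803 = 1.8362 rad/s.

1.84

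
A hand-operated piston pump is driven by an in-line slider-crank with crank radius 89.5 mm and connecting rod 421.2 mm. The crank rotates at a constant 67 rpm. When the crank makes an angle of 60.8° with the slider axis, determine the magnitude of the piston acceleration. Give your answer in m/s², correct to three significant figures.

ω = 2π·67/60 = 7.016 rad/s
x(θ) = r cosθ + √(L² − r² sin²θ); with ω constant, a = ω²·d²x/dθ².
d²x/dθ² = −r cosθ − r²(cos2θ)/√u − r⁴ sin²2θ/(4u^{3/2}),  u = L² − r² sin²θ = 0.171306 m².
Substituting r = 0.0895 m, L = 0.4212 m, θ = 60.8°: d²x/dθ² = -0.033687 m.
a = ω²·d²x/dθ² = (7.016)²·(-0.033687) = -1.6583 m/s²;  |a| = 1.6583 m/s².

1.66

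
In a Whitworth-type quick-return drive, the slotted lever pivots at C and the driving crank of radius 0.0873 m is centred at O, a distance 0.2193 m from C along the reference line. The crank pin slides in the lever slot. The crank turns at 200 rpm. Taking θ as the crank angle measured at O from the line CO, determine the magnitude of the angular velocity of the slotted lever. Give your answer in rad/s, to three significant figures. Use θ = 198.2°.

11.4

ω = 20.94 rad/s (from 200 rpm).
Crank pin A relative to C: A = (d + r cosθ, r sinθ); lever angle φ = atan2(r sinθ, d + r cosθ).
Differentiating tanφ: φ̇ = rω(d cosθ + r)/(d² + r² + 2dr cosθ).
d² + r² + 2dr cosθ = |CA|² = 0.0193396 m²;  d cosθ + r = -0.12103 m.
|ω_lever| = |0.0873·20.94·-0.12103| / 0.0193396 = 11.442 rad/s.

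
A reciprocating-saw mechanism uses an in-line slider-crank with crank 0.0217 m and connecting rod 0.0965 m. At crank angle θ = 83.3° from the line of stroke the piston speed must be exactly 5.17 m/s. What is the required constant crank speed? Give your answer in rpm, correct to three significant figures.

2230

For an in-line slider-crank, |v_piston| = rω|sinθ|·[1 + r cosθ/√(L² − r² sin²θ)].
With r = 0.0217 m, L = 0.0965 m, θ = 83.3°: the bracketed kinematic factor |dx/dθ| = 0.022132 m.
ω = v/|dx/dθ| = 5.17/0.022132 = 233.6 rad/s.
N = 60ω/(2π) = 2230.7 rpm.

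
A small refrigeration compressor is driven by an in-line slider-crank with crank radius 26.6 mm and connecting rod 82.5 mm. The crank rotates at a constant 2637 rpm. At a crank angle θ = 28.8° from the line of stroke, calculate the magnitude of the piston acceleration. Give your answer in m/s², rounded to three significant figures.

ω = 2π·2637/60 = 276.1 rad/s
x(θ) = r cosθ + √(L² − r² sin²θ); with ω constant, a = ω²·d²x/dθ².
d²x/dθ² = −r cosθ − r²(cos2θ)/√u − r⁴ sin²2θ/(4u^{3/2}),  u = L² − r² sin²θ = 0.00664203 m².
Substituting r = 0.0266 m, L = 0.0825 m, θ = 28.8°: d²x/dθ² = -0.028127 m.
a = ω²·d²x/dθ² = (276.1)²·(-0.028127) = -2144.8 m/s²;  |a| = 2144.8 m/s².

2140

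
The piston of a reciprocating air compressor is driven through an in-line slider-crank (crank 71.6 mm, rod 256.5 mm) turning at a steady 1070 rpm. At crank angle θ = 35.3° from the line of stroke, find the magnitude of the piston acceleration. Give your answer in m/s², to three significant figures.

823

ω = 2π·1070/60 = 112.1 rad/s
x(θ) = r cosθ + √(L² − r² sin²θ); with ω constant, a = ω²·d²x/dθ².
d²x/dθ² = −r cosθ − r²(cos2θ)/√u − r⁴ sin²2θ/(4u^{3/2}),  u = L² − r² sin²θ = 0.0640804 m².
Substituting r = 0.0716 m, L = 0.2565 m, θ = 35.3°: d²x/dθ² = -0.065523 m.
a = ω²·d²x/dθ² = (112.1)²·(-0.065523) = -822.65 m/s²;  |a| = 822.65 m/s².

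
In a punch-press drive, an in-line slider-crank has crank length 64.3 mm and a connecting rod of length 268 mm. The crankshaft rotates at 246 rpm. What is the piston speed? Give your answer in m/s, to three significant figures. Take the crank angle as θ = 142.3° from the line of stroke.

ω = 2π·246/60 = 25.76 rad/s
For an in-line slider-crank, x = r cosθ + √(L² − r² sin²θ), so v = −rω sinθ·[1 + r cosθ/√(L² − r² sin²θ)].
With r = 0.0643 m, L = 0.268 m, θ = 142.3°: √(L² − r² sin²θ) = 0.2651 m.
v = −0.0643·25.76·0.61153·[1 + 0.0643·-0.79122/0.2651] = -0.81856 m/s.
|v| = 0.81856 m/s.

0.819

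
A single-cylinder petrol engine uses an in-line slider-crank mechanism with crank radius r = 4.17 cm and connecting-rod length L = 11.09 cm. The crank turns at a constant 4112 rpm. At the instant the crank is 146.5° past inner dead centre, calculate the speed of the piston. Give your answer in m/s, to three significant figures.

ω = 2π·4112/60 = 430.6 rad/s
For an in-line slider-crank, x = r cosθ + √(L² − r² sin²θ), so v = −rω sinθ·[1 + r cosθ/√(L² − r² sin²θ)].
With r = 0.0417 m, L = 0.1109 m, θ = 146.5°: √(L² − r² sin²θ) = 0.10849 m.
v = −0.0417·430.6·0.55194·[1 + 0.0417·-0.83389/0.10849] = -6.734 m/s.
|v| = 6.734 m/s.

6.73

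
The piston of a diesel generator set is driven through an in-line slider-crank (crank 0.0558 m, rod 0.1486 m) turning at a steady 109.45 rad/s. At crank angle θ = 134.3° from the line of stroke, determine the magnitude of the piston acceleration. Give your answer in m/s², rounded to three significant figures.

ω = 109.5 rad/s
x(θ) = r cosθ + √(L² − r² sin²θ); with ω constant, a = ω²·d²x/dθ².
d²x/dθ² = −r cosθ − r²(cos2θ)/√u − r⁴ sin²2θ/(4u^{3/2}),  u = L² − r² sin²θ = 0.0204871 m².
Substituting r = 0.0558 m, L = 0.1486 m, θ = 134.3°: d²x/dθ² = +0.038677 m.
a = ω²·d²x/dθ² = (109.5)²·(+0.038677) = +463.32 m/s²;  |a| = 463.32 m/s².

463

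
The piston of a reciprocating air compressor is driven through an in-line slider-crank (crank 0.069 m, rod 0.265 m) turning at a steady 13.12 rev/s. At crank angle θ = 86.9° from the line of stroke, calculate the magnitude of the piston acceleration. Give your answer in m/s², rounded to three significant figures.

100

ω = 2π·13.1 = 82.44 rad/s
x(θ) = r cosθ + √(L² − r² sin²θ); with ω constant, a = ω²·d²x/dθ².
d²x/dθ² = −r cosθ − r²(cos2θ)/√u − r⁴ sin²2θ/(4u^{3/2}),  u = L² − r² sin²θ = 0.0654779 m².
Substituting r = 0.069 m, L = 0.265 m, θ = 86.9°: d²x/dθ² = +0.014762 m.
a = ω²·d²x/dθ² = (82.44)²·(+0.014762) = +100.31 m/s²;  |a| = 100.31 m/s².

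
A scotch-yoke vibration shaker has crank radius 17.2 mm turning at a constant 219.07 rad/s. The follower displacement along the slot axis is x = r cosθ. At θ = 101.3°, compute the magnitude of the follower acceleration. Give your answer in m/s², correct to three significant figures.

162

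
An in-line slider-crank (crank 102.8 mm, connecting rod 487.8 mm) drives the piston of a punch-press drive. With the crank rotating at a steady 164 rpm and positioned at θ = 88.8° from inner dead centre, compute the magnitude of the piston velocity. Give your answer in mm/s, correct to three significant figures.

1770

ω = 2π·164/60 = 17.17 rad/s
For an in-line slider-crank, x = r cosθ + √(L² − r² sin²θ), so v = −rω sinθ·[1 + r cosθ/√(L² − r² sin²θ)].
With r = 0.1028 m, L = 0.4878 m, θ = 88.8°: √(L² − r² sin²θ) = 0.47685 m.
v = −0.1028·17.17·0.99978·[1 + 0.1028·0.02094/0.47685] = -1.7731 m/s.
|v| = 1.7731 m/s = 1773.1 mm/s.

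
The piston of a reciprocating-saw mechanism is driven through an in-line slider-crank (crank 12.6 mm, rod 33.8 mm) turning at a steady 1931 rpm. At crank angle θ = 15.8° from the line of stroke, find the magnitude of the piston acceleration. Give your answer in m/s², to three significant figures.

ω = 2π·1931/60 = 202.2 rad/s
x(θ) = r cosθ + √(L² − r² sin²θ); with ω constant, a = ω²·d²x/dθ².
d²x/dθ² = −r cosθ − r²(cos2θ)/√u − r⁴ sin²2θ/(4u^{3/2}),  u = L² − r² sin²θ = 0.00113067 m².
Substituting r = 0.0126 m, L = 0.0338 m, θ = 15.8°: d²x/dθ² = -0.016191 m.
a = ω²·d²x/dθ² = (202.2)²·(-0.016191) = -662.05 m/s²;  |a| = 662.05 m/s².

662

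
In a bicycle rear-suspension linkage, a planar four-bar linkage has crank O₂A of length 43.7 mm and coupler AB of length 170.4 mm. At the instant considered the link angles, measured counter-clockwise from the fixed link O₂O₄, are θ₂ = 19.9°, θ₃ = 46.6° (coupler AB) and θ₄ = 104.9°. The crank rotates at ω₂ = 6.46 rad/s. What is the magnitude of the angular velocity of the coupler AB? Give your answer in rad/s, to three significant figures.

ω₂ = 6.46 rad/s
Differentiating the loop-closure r₂e^{iθ₂}+r₃e^{iθ₃}=r₁+r₄e^{iθ₄} gives r₂ω₂e^{iθ₂}+r₃ω₃e^{iθ₃}=r₄ω₄e^{iθ₄}.
Eliminating the other unknown: ω₃ = r₂ω₂ sin(θ₄−θ₂) / [r₃ sin(θ₃−θ₄)].
Numerator sine = +0.99619; denominator sine = -0.85081.
Result = 0.0437·6.46·(+0.99619) / (0.1704·(-0.85081)) = -1.9398 rad/s; magnitude 1.9398 rad/s.

1.94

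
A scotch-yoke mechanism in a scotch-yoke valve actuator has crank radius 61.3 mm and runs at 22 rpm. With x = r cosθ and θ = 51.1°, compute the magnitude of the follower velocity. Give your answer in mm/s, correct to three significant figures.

ω = 2.304 rad/s (from 22 rpm).
x = r cosθ ⇒ ẋ = −rω sinθ.
|v| = rω|sinθ| = 0.0613·2.304·|sin 51.1°| = 0.10991 m/s = 109.91 mm/s.

110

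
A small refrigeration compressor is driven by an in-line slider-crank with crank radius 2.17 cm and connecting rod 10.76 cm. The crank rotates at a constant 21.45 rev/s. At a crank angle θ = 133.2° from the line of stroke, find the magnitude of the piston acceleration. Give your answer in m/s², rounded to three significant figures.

274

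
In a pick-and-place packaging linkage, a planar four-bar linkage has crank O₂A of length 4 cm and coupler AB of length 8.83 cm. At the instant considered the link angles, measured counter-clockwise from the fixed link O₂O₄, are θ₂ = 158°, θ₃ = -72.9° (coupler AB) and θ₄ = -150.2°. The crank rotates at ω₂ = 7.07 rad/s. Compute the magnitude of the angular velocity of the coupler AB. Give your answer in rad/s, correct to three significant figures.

ω₂ = 7.07 rad/s
Differentiating the loop-closure r₂e^{iθ₂}+r₃e^{iθ₃}=r₁+r₄e^{iθ₄} gives r₂ω₂e^{iθ₂}+r₃ω₃e^{iθ₃}=r₄ω₄e^{iθ₄}.
Eliminating the other unknown: ω₃ = r₂ω₂ sin(θ₄−θ₂) / [r₃ sin(θ₃−θ₄)].
Numerator sine = +0.78586; denominator sine = +0.97553.
Result = 0.04·7.07·(+0.78586) / (0.0883·(+0.97553)) = +2.58 rad/s; magnitude 2.58 rad/s.

2.58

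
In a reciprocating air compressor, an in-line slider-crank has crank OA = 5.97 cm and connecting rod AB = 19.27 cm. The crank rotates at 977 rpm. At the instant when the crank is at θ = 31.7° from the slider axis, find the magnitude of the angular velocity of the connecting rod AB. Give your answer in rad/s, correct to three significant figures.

27.3

ω = 102.3 rad/s (converted from 977 rpm).
The rod makes angle φ with the slider axis where L sinφ = r sinθ; differentiating, L cosφ·φ̇ = r ω cosθ.
L cosφ = √(L² − r² sin²θ) = 0.19013 m.
|ω_rod| = r ω |cosθ| / √(L² − r² sin²θ) = 0.0597·102.3·0.85081/0.19013 = 27.333 rad/s.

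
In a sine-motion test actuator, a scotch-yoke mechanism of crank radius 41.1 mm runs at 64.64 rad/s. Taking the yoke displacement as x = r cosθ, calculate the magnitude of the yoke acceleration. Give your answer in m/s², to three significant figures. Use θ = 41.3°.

ω = 64.64 rad/s
x = r cosθ ⇒ ẍ = −rω² cosθ (ω constant).
|a| = rω²|cosθ| = 0.0411·(64.64)²·|cos 41.3°| = 129.01 m/s².

129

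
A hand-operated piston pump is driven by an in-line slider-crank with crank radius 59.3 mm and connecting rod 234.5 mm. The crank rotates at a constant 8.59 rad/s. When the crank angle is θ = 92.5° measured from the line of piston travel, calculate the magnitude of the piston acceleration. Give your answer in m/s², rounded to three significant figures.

1.33

ω = 8.59 rad/s
x(θ) = r cosθ + √(L² − r² sin²θ); with ω constant, a = ω²·d²x/dθ².
d²x/dθ² = −r cosθ − r²(cos2θ)/√u − r⁴ sin²2θ/(4u^{3/2}),  u = L² − r² sin²θ = 0.0514805 m².
Substituting r = 0.0593 m, L = 0.2345 m, θ = 92.5°: d²x/dθ² = +0.018024 m.
a = ω²·d²x/dθ² = (8.59)²·(+0.018024) = +1.33 m/s²;  |a| = 1.33 m/s².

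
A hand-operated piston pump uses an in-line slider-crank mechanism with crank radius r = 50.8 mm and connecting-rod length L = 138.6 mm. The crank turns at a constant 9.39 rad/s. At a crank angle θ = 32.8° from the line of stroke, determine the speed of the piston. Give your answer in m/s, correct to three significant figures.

0.340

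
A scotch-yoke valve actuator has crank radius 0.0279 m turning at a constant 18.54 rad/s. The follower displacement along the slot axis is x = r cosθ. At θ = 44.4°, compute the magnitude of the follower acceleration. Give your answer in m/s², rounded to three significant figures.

ω = 18.54 rad/s
x = r cosθ ⇒ ẍ = −rω² cosθ (ω constant).
|a| = rω²|cosθ| = 0.0279·(18.54)²·|cos 44.4°| = 6.8519 m/s².

6.85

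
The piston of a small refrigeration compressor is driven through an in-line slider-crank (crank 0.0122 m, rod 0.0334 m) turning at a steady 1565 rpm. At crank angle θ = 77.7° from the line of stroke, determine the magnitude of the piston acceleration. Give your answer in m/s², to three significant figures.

45.8

ω = 2π·1565/60 = 163.9 rad/s
x(θ) = r cosθ + √(L² − r² sin²θ); with ω constant, a = ω²·d²x/dθ².
d²x/dθ² = −r cosθ − r²(cos2θ)/√u − r⁴ sin²2θ/(4u^{3/2}),  u = L² − r² sin²θ = 0.000973475 m².
Substituting r = 0.0122 m, L = 0.0334 m, θ = 77.7°: d²x/dθ² = +0.0017069 m.
a = ω²·d²x/dθ² = (163.9)²·(+0.0017069) = +45.845 m/s²;  |a| = 45.845 m/s².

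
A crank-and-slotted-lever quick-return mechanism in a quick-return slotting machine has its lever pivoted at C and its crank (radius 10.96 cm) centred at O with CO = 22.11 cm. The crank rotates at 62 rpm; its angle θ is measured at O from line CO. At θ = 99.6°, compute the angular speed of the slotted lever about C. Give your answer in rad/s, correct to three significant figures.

ω = 6.493 rad/s (from 62 rpm).
Crank pin A relative to C: A = (d + r cosθ, r sinθ); lever angle φ = atan2(r sinθ, d + r cosθ).
Differentiating tanφ: φ̇ = rω(d cosθ + r)/(d² + r² + 2dr cosθ).
d² + r² + 2dr cosθ = |CA|² = 0.0528149 m²;  d cosθ + r = +0.072727 m.
|ω_lever| = |0.1096·6.493·+0.072727| / 0.0528149 = 0.97988 rad/s.

0.980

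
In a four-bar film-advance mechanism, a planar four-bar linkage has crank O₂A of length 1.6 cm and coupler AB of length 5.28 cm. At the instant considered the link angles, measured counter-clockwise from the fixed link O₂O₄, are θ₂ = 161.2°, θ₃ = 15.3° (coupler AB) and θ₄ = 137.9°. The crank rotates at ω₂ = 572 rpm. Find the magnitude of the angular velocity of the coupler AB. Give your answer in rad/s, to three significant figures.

8.52

ω₂ = 59.9 rad/s (from 572 rpm).
Differentiating the loop-closure r₂e^{iθ₂}+r₃e^{iθ₃}=r₁+r₄e^{iθ₄} gives r₂ω₂e^{iθ₂}+r₃ω₃e^{iθ₃}=r₄ω₄e^{iθ₄}.
Eliminating the other unknown: ω₃ = r₂ω₂ sin(θ₄−θ₂) / [r₃ sin(θ₃−θ₄)].
Numerator sine = -0.39555; denominator sine = -0.84245.
Result = 0.016·59.9·(-0.39555) / (0.0528·(-0.84245)) = +8.5224 rad/s; magnitude 8.5224 rad/s.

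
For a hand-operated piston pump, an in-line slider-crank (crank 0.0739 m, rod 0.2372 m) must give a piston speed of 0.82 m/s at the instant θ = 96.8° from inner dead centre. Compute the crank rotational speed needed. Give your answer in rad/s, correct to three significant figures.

For an in-line slider-crank, |v_piston| = rω|sinθ|·[1 + r cosθ/√(L² − r² sin²θ)].
With r = 0.0739 m, L = 0.2372 m, θ = 96.8°: the bracketed kinematic factor |dx/dθ| = 0.070534 m.
ω = v/|dx/dθ| = 0.82/0.070534 = 11.626 rad/s.

11.6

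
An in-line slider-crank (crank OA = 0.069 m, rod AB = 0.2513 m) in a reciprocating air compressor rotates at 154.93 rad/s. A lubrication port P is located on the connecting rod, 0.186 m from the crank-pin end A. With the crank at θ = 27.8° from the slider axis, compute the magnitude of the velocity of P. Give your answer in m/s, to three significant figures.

ω = 154.9 rad/s.  Crank-pin speed |V_A| = rω = 10.69 m/s, perpendicular to OA.
Rod angle: sinφ = −(r/L) sinθ ⇒ φ = -7.357°; ω_rod = −rω cosθ/√(L²−r²sin²θ) = -37.942 rad/s.
V_P = V_A + ω_rod × AP, with AP = 0.186 m along the rod.
Components: V_Px = −rω sinθ − a·ω_rod·sinφ = -5.8895 m/s;  V_Py = rω cosθ + a·ω_rod·cosφ = +2.4572 m/s.
|V_P| = √(V_Px² + V_Py²) = 6.3815 m/s.

6.38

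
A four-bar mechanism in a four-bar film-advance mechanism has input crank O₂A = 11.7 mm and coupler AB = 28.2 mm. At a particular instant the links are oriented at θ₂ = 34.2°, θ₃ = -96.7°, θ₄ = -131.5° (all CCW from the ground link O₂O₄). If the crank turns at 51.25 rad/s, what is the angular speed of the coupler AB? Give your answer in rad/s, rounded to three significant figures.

ω₂ = 51.25 rad/s
Differentiating the loop-closure r₂e^{iθ₂}+r₃e^{iθ₃}=r₁+r₄e^{iθ₄} gives r₂ω₂e^{iθ₂}+r₃ω₃e^{iθ₃}=r₄ω₄e^{iθ₄}.
Eliminating the other unknown: ω₃ = r₂ω₂ sin(θ₄−θ₂) / [r₃ sin(θ₃−θ₄)].
Numerator sine = -0.24700; denominator sine = +0.57071.
Result = 0.0117·51.25·(-0.24700) / (0.0282·(+0.57071)) = -9.2025 rad/s; magnitude 9.2025 rad/s.

9.20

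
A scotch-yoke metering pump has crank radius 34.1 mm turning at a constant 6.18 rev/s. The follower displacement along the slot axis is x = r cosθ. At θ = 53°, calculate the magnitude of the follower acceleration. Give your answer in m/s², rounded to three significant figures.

ω = 38.83 rad/s (from 6.18 rev/s).
x = r cosθ ⇒ ẍ = −rω² cosθ (ω constant).
|a| = rω²|cosθ| = 0.0341·(38.83)²·|cos 53°| = 30.942 m/s².

30.9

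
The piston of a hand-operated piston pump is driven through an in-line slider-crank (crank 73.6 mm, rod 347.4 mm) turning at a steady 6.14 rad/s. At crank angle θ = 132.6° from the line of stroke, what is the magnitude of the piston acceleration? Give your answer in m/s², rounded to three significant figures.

1.92

ω = 6.14 rad/s
x(θ) = r cosθ + √(L² − r² sin²θ); with ω constant, a = ω²·d²x/dθ².
d²x/dθ² = −r cosθ − r²(cos2θ)/√u − r⁴ sin²2θ/(4u^{3/2}),  u = L² − r² sin²θ = 0.117752 m².
Substituting r = 0.0736 m, L = 0.3474 m, θ = 132.6°: d²x/dθ² = +0.050959 m.
a = ω²·d²x/dθ² = (6.14)²·(+0.050959) = +1.9211 m/s²;  |a| = 1.9211 m/s².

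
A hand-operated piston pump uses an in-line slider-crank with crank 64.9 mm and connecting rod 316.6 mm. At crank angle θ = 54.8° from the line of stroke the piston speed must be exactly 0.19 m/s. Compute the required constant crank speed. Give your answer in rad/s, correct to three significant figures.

3.20

For an in-line slider-crank, |v_piston| = rω|sinθ|·[1 + r cosθ/√(L² − r² sin²θ)].
With r = 0.0649 m, L = 0.3166 m, θ = 54.8°: the bracketed kinematic factor |dx/dθ| = 0.059389 m.
ω = v/|dx/dθ| = 0.19/0.059389 = 3.1992 rad/s.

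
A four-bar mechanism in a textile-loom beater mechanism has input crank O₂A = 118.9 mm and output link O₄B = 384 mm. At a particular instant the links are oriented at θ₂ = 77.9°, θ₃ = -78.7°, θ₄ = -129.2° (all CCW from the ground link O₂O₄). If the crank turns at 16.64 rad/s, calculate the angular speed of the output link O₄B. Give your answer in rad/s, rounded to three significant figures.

2.65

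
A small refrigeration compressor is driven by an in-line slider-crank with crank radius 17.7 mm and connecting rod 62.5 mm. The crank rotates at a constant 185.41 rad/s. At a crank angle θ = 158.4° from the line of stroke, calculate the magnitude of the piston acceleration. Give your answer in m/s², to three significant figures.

ω = 185.4 rad/s
x(θ) = r cosθ + √(L² − r² sin²θ); with ω constant, a = ω²·d²x/dθ².
d²x/dθ² = −r cosθ − r²(cos2θ)/√u − r⁴ sin²2θ/(4u^{3/2}),  u = L² − r² sin²θ = 0.00386379 m².
Substituting r = 0.0177 m, L = 0.0625 m, θ = 158.4°: d²x/dθ² = +0.012735 m.
a = ω²·d²x/dθ² = (185.4)²·(+0.012735) = +437.79 m/s²;  |a| = 437.79 m/s².

438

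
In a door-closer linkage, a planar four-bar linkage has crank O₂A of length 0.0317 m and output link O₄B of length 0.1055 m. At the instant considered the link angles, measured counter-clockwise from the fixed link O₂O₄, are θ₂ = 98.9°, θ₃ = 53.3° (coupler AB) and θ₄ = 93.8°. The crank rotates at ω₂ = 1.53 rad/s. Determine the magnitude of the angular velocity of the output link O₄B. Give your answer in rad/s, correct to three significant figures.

ω₂ = 1.53 rad/s
Differentiating the loop-closure r₂e^{iθ₂}+r₃e^{iθ₃}=r₁+r₄e^{iθ₄} gives r₂ω₂e^{iθ₂}+r₃ω₃e^{iθ₃}=r₄ω₄e^{iθ₄}.
Eliminating the other unknown: ω₄ = r₂ω₂ sin(θ₂−θ₃) / [r₄ sin(θ₄−θ₃)].
Numerator sine = +0.71447; denominator sine = +0.64945.
Result = 0.0317·1.53·(+0.71447) / (0.1055·(+0.64945)) = +0.50575 rad/s; magnitude 0.50575 rad/s.

0.506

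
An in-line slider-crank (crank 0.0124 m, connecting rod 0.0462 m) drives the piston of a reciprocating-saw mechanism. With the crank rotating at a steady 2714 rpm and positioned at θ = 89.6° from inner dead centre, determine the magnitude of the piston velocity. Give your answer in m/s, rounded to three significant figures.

ω = 2π·2714/60 = 284.2 rad/s
For an in-line slider-crank, x = r cosθ + √(L² − r² sin²θ), so v = −rω sinθ·[1 + r cosθ/√(L² − r² sin²θ)].
With r = 0.0124 m, L = 0.0462 m, θ = 89.6°: √(L² − r² sin²θ) = 0.044505 m.
v = −0.0124·284.2·0.99998·[1 + 0.0124·0.00698/0.044505] = -3.531 m/s.
|v| = 3.531 m/s.

3.53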